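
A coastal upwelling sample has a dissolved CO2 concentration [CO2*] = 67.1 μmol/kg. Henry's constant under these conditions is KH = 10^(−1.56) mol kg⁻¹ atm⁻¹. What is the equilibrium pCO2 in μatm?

pCO2 = 2440 μatm

KH = 10^(−1.56) = 2.754×10^-2 mol kg⁻¹ atm⁻¹
pCO2 = [CO2*]/KH = 67.1×10^-6 / 2.754×10^-2 = 2.44×10^-3 atm = 2440 μatm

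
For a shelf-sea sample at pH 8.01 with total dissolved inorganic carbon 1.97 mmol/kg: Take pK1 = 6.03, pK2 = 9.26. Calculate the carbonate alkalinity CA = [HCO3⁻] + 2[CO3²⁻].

CA = 2.05 mmol/kg

CA = [HCO3⁻] + 2[CO3²⁻] = (α₁ + 2α₂)·DIC
At pH 8.01: [H⁺]/K1 = 10^-1.98 = 0.010471, K2/[H⁺] = 10^-1.25 = 0.056234
α₁ = 1/(1 + 0.010471 + 0.056234) = 1/1.0667 = 0.9375; α₂ = α₁·K2/[H⁺] = 0.05272
α₁ + 2α₂ = 1.0429
CA = 1.0429 × 1.97 = 2.05 mmol/kg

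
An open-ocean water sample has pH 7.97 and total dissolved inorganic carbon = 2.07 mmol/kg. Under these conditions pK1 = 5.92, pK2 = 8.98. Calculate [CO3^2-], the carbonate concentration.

[CO3²⁻] = 0.183 mmol/kg

α₂ = 1 / (1 + [H⁺]/K2 + [H⁺]²/(K1K2)) = 1 / (1 + 10^+1.01 + 10^-1.04)
   = 1 / (1 + 10.233 + 0.091201) = 1/11.324 = 0.08831
[CO3²⁻] = α₂ × DIC = 0.08831 × 2.07 = 0.183 mmol/kg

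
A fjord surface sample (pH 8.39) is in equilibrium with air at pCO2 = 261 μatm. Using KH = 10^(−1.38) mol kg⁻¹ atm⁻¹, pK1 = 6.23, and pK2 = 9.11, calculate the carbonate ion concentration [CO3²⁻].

[CO2*] = KH · pCO2 = 10^(−1.38) × 261×10^-6 = 1.088×10^-5 mol/kg
α₀ = 1/(1 + K1/[H⁺] + K1K2/[H⁺]²) = 1/(1 + 10^+2.16 + 10^+1.44) = 0.005777
DIC = [CO2*]/α₀ = 1.088×10^-5 / 0.005777 = 1.883 mmol/kg
[CO3²⁻] = α₂·DIC; α₂ = 0.1591, so [CO3²⁻] = 0.1591 × 1.883 = 0.300 mmol/kg

[CO3²⁻] = 0.300 mmol/kg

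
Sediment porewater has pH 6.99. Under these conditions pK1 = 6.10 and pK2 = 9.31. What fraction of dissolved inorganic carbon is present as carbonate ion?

α₂ = 0.00422

α₂ = 1 / (1 + [H⁺]/K2 + [H⁺]²/(K1K2)) = 1 / (1 + 10^+2.32 + 10^+1.43)
   = 1 / (1 + 208.93 + 26.915) = 1/236.84 = 0.004222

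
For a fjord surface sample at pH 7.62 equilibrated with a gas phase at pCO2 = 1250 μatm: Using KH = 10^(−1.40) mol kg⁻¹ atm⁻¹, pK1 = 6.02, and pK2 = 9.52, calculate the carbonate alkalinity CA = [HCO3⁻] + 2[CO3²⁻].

[CO2*] = KH · pCO2 = 10^(−1.40) × 1250×10^-6 = 4.976×10^-5 mol/kg
α₀ = 1/(1 + K1/[H⁺] + K1K2/[H⁺]²) = 1/(1 + 10^+1.60 + 10^-0.30) = 0.02421
DIC = [CO2*]/α₀ = 4.976×10^-5 / 0.02421 = 2.056 mmol/kg
CA = (α₁ + 2α₂)·DIC = (0.9637 + 2×0.01213) × 2.056 = 2.03 mmol/kg

CA = 2.03 mmol/kg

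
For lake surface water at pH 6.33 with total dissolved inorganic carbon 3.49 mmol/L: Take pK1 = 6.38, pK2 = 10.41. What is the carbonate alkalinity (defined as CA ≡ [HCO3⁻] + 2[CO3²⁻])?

CA = [HCO3⁻] + 2[CO3²⁻] = (α₁ + 2α₂)·DIC
At pH 6.33: [H⁺]/K1 = 10^0.05 = 1.1220, K2/[H⁺] = 10^-4.08 = 8.3176×10^-5
α₁ = 1/(1 + 1.1220 + 8.3176×10^-5) = 1/2.1221 = 0.4712; α₂ = α₁·K2/[H⁺] = 3.920×10^-5
α₁ + 2α₂ = 0.4713
CA = 0.4713 × 3.49 = 1.64 mmol/L

CA = 1.64 mmol/L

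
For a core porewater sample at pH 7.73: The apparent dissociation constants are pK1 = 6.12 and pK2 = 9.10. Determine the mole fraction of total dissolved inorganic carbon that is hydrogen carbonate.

α₁ = 1 / (1 + [H⁺]/K1 + K2/[H⁺]) = 1 / (1 + 10^-1.61 + 10^-1.37)
   = 1 / (1 + 0.024547 + 0.042658) = 1/1.0672 = 0.9370

α₁ = 0.937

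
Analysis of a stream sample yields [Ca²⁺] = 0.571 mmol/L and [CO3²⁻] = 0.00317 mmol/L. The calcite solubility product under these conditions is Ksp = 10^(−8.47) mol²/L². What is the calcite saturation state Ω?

Ω = 0.534

Ksp = 10^(−8.47) = 3.388×10^-9
Ω = [Ca²⁺][CO3²⁻]/Ksp = (0.571×10^-3)(0.00317×10^-3) / 3.388×10^-9 = 0.534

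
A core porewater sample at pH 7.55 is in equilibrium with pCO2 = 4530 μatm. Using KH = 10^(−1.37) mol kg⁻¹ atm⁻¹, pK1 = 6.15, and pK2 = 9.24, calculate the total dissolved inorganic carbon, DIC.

[CO2*] = KH · pCO2 = 10^(−1.37) × 4530×10^-6 = 1.932×10^-4 mol/kg
α₀ = 1/(1 + K1/[H⁺] + K1K2/[H⁺]²) = 1/(1 + 10^+1.40 + 10^-0.29) = 0.03755
DIC = [CO2*]/α₀ = 1.932×10^-4 / 0.03755 = 5.15 mmol/kg

DIC = 5.15 mmol/kg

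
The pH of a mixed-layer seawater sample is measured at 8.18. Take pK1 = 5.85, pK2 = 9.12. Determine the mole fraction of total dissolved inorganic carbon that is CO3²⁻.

α₂ = 1 / (1 + [H⁺]/K2 + [H⁺]²/(K1K2)) = 1 / (1 + 10^+0.94 + 10^-1.39)
   = 1 / (1 + 8.7096 + 0.040738) = 1/9.7504 = 0.1026

α₂ = 0.103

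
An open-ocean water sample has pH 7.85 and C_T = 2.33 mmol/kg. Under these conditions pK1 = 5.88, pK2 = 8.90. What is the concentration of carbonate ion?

[CO3²⁻] = 0.189 mmol/kg

α₂ = 1 / (1 + [H⁺]/K2 + [H⁺]²/(K1K2)) = 1 / (1 + 10^+1.05 + 10^-0.92)
   = 1 / (1 + 11.220 + 0.12023) = 1/12.340 = 0.08103
[CO3²⁻] = α₂ × DIC = 0.08103 × 2.33 = 0.189 mmol/kg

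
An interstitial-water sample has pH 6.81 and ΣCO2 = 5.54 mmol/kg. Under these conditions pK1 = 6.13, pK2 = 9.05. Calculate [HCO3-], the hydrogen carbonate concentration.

[HCO3⁻] = 4.56 mmol/kg

α₁ = 1 / (1 + [H⁺]/K1 + K2/[H⁺]) = 1 / (1 + 10^-0.68 + 10^-2.24)
   = 1 / (1 + 0.20893 + 0.0057544) = 1/1.2147 = 0.8233
[HCO3⁻] = α₁ × DIC = 0.8233 × 5.54 = 4.56 mmol/kg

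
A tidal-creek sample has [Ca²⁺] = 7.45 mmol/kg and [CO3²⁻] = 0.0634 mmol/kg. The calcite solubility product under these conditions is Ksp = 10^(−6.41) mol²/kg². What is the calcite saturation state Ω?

Ω = 1.21

Ksp = 10^(−6.41) = 3.890×10^-7
Ω = [Ca²⁺][CO3²⁻]/Ksp = (7.45×10^-3)(0.0634×10^-3) / 3.890×10^-7 = 1.21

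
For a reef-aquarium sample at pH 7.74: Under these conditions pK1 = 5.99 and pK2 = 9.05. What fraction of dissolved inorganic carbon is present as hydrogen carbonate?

α₁ = 1 / (1 + [H⁺]/K1 + K2/[H⁺]) = 1 / (1 + 10^-1.75 + 10^-1.31)
   = 1 / (1 + 0.017783 + 0.048978) = 1/1.0668 = 0.9374

α₁ = 0.937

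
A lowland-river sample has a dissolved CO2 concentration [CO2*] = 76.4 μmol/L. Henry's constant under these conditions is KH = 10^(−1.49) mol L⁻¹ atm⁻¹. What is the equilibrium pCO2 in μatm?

KH = 10^(−1.49) = 3.236×10^-2 mol L⁻¹ atm⁻¹
pCO2 = [CO2*]/KH = 76.4×10^-6 / 3.236×10^-2 = 2.36×10^-3 atm = 2360 μatm

pCO2 = 2360 μatm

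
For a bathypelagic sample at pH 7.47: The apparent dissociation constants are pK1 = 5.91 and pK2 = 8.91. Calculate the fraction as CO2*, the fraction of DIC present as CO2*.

α₀ = 1 / (1 + K1/[H⁺] + K1K2/[H⁺]²) = 1 / (1 + 10^+1.56 + 10^+0.12)
   = 1 / (1 + 36.308 + 1.3183) = 1/38.626 = 0.02589

α₀ = 0.0259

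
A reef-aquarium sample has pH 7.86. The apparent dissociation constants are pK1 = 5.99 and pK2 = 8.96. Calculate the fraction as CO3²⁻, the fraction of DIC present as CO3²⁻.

α₂ = 0.0727

α₂ = 1 / (1 + [H⁺]/K2 + [H⁺]²/(K1K2)) = 1 / (1 + 10^+1.10 + 10^-0.77)
   = 1 / (1 + 12.589 + 0.16982) = 1/13.759 = 0.07268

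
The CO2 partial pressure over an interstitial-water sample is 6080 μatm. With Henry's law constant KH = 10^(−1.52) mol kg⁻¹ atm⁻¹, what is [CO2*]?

[CO2*] = 184 μmol/kg

KH = 10^(−1.52) = 3.020×10^-2 mol kg⁻¹ atm⁻¹
[CO2*] = KH · pCO2 = 3.020×10^-2 × 6080×10^-6 atm = 1.84×10^-4 mol/kg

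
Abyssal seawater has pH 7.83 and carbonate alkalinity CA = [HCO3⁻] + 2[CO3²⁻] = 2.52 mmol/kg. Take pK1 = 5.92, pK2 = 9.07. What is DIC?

DIC = 2.42 mmol/kg

CA = [HCO3⁻] + 2[CO3²⁻] = (α₁ + 2α₂)·DIC
At pH 7.83: [H⁺]/K1 = 10^-1.91 = 0.012303, K2/[H⁺] = 10^-1.24 = 0.057544
α₁ = 1/(1 + 0.012303 + 0.057544) = 1/1.0698 = 0.9347; α₂ = α₁·K2/[H⁺] = 0.05379
α₁ + 2α₂ = 1.0423
DIC = CA / (α₁ + 2α₂) = 2.52 / 1.0423 = 2.42 mmol/kg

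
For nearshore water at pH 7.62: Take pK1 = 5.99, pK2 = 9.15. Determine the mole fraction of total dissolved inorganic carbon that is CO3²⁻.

α₂ = 1 / (1 + [H⁺]/K2 + [H⁺]²/(K1K2)) = 1 / (1 + 10^+1.53 + 10^-0.10)
   = 1 / (1 + 33.884 + 0.79433) = 1/35.679 = 0.02803

α₂ = 0.0280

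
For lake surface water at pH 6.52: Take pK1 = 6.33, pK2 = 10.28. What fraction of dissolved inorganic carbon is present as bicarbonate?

α₁ = 0.608

α₁ = 1 / (1 + [H⁺]/K1 + K2/[H⁺]) = 1 / (1 + 10^-0.19 + 10^-3.76)
   = 1 / (1 + 0.64565 + 0.00017378) = 1/1.6458 = 0.6076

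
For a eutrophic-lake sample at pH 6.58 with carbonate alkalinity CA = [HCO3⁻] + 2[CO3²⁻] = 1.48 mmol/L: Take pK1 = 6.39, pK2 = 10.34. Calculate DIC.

DIC = 2.43 mmol/L

CA = [HCO3⁻] + 2[CO3²⁻] = (α₁ + 2α₂)·DIC
At pH 6.58: [H⁺]/K1 = 10^-0.19 = 0.64565, K2/[H⁺] = 10^-3.76 = 0.00017378
α₁ = 1/(1 + 0.64565 + 0.00017378) = 1/1.6458 = 0.6076; α₂ = α₁·K2/[H⁺] = 0.0001056
α₁ + 2α₂ = 0.6078
DIC = CA / (α₁ + 2α₂) = 1.48 / 0.6078 = 2.43 mmol/L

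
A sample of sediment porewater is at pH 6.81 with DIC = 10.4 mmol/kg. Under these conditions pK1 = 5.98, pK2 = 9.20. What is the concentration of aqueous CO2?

[CO2*] = 1.34 mmol/kg

α₀ = 1 / (1 + K1/[H⁺] + K1K2/[H⁺]²) = 1 / (1 + 10^+0.83 + 10^-1.56)
   = 1 / (1 + 6.7608 + 0.027542) = 1/7.7884 = 0.1284
[CO2*] = α₀ × DIC = 0.1284 × 10.4 = 1.34 mmol/kg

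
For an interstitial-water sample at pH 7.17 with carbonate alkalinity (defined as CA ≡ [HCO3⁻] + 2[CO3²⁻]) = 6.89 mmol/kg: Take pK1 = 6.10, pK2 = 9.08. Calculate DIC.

CA = [HCO3⁻] + 2[CO3²⁻] = (α₁ + 2α₂)·DIC
At pH 7.17: [H⁺]/K1 = 10^-1.07 = 0.085114, K2/[H⁺] = 10^-1.91 = 0.012303
α₁ = 1/(1 + 0.085114 + 0.012303) = 1/1.0974 = 0.9112; α₂ = α₁·K2/[H⁺] = 0.01121
α₁ + 2α₂ = 0.9337
DIC = CA / (α₁ + 2α₂) = 6.89 / 0.9337 = 7.38 mmol/kg

DIC = 7.38 mmol/kg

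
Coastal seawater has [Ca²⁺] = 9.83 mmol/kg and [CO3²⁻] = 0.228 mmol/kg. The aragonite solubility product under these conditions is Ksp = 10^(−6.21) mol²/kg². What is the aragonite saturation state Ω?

Ω = 3.63

Ksp = 10^(−6.21) = 6.166×10^-7
Ω = [Ca²⁺][CO3²⁻]/Ksp = (9.83×10^-3)(0.228×10^-3) / 6.166×10^-7 = 3.63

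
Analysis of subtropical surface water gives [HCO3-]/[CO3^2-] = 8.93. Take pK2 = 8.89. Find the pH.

From K2 = [H⁺][CO3^2-]/[HCO3-]:  pH = pK2 − log₁₀([HCO3-]/[CO3^2-])
log₁₀(8.93) = +0.951
pH = 8.89 − (+0.951) = 7.94

pH = 7.94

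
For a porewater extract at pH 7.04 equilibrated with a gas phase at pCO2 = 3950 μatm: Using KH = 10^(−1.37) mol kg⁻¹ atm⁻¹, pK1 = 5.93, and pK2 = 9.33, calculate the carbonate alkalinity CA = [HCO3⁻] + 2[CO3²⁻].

[CO2*] = KH · pCO2 = 10^(−1.37) × 3950×10^-6 = 1.685×10^-4 mol/kg
α₀ = 1/(1 + K1/[H⁺] + K1K2/[H⁺]²) = 1/(1 + 10^+1.11 + 10^-1.18) = 0.07169
DIC = [CO2*]/α₀ = 1.685×10^-4 / 0.07169 = 2.350 mmol/kg
CA = (α₁ + 2α₂)·DIC = (0.9236 + 2×0.004737) × 2.350 = 2.19 mmol/kg

CA = 2.19 mmol/kg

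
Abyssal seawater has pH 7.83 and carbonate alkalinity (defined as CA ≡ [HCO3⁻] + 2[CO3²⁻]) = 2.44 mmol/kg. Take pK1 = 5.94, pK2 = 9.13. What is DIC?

CA = [HCO3⁻] + 2[CO3²⁻] = (α₁ + 2α₂)·DIC
At pH 7.83: [H⁺]/K1 = 10^-1.89 = 0.012882, K2/[H⁺] = 10^-1.30 = 0.050119
α₁ = 1/(1 + 0.012882 + 0.050119) = 1/1.0630 = 0.9407; α₂ = α₁·K2/[H⁺] = 0.04715
α₁ + 2α₂ = 1.0350
DIC = CA / (α₁ + 2α₂) = 2.44 / 1.0350 = 2.36 mmol/kg

DIC = 2.36 mmol/kg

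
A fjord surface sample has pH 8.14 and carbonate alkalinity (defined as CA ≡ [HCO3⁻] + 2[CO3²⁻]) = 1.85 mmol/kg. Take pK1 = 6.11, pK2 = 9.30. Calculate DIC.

CA = [HCO3⁻] + 2[CO3²⁻] = (α₁ + 2α₂)·DIC
At pH 8.14: [H⁺]/K1 = 10^-2.03 = 0.0093325, K2/[H⁺] = 10^-1.16 = 0.069183
α₁ = 1/(1 + 0.0093325 + 0.069183) = 1/1.0785 = 0.9272; α₂ = α₁·K2/[H⁺] = 0.06415
α₁ + 2α₂ = 1.0555
DIC = CA / (α₁ + 2α₂) = 1.85 / 1.0555 = 1.75 mmol/kg

DIC = 1.75 mmol/kg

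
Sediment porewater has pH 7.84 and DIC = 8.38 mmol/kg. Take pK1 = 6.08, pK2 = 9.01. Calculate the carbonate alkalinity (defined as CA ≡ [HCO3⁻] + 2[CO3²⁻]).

CA = 8.77 mmol/kg

CA = [HCO3⁻] + 2[CO3²⁻] = (α₁ + 2α₂)·DIC
At pH 7.84: [H⁺]/K1 = 10^-1.76 = 0.017378, K2/[H⁺] = 10^-1.17 = 0.067608
α₁ = 1/(1 + 0.017378 + 0.067608) = 1/1.0850 = 0.9217; α₂ = α₁·K2/[H⁺] = 0.06231
α₁ + 2α₂ = 1.0463
CA = 1.0463 × 8.38 = 8.77 mmol/kg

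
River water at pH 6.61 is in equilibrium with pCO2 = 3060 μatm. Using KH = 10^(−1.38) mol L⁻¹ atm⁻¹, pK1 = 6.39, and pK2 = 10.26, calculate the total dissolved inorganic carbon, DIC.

DIC = 0.339 mmol/L

[CO2*] = KH · pCO2 = 10^(−1.38) × 3060×10^-6 = 1.276×10^-4 mol/L
α₀ = 1/(1 + K1/[H⁺] + K1K2/[H⁺]²) = 1/(1 + 10^+0.22 + 10^-3.43) = 0.3759
DIC = [CO2*]/α₀ = 1.276×10^-4 / 0.3759 = 0.339 mmol/L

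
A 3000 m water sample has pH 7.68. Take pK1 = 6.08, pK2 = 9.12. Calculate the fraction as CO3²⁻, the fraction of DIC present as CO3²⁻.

α₂ = 1 / (1 + [H⁺]/K2 + [H⁺]²/(K1K2)) = 1 / (1 + 10^+1.44 + 10^-0.16)
   = 1 / (1 + 27.542 + 0.69183) = 1/29.234 = 0.03421

α₂ = 0.0342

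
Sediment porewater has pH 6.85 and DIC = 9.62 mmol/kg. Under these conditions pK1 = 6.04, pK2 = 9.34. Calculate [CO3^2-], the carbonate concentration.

α₂ = 1 / (1 + [H⁺]/K2 + [H⁺]²/(K1K2)) = 1 / (1 + 10^+2.49 + 10^+1.68)
   = 1 / (1 + 309.03 + 47.863) = 1/357.89 = 0.002794
[CO3²⁻] = α₂ × DIC = 0.002794 × 9.62 = 0.0269 mmol/kg

[CO3²⁻] = 0.0269 mmol/kg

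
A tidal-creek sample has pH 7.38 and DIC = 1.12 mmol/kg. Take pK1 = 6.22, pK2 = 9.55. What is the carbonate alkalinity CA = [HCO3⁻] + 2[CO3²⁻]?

CA = 1.06 mmol/kg

CA = [HCO3⁻] + 2[CO3²⁻] = (α₁ + 2α₂)·DIC
At pH 7.38: [H⁺]/K1 = 10^-1.16 = 0.069183, K2/[H⁺] = 10^-2.17 = 0.0067608
α₁ = 1/(1 + 0.069183 + 0.0067608) = 1/1.0759 = 0.9294; α₂ = α₁·K2/[H⁺] = 0.006284
α₁ + 2α₂ = 0.9420
CA = 0.9420 × 1.12 = 1.06 mmol/kg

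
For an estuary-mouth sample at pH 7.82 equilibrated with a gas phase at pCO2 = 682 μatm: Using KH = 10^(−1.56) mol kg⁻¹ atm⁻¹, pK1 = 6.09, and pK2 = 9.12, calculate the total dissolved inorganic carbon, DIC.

[CO2*] = KH · pCO2 = 10^(−1.56) × 682×10^-6 = 1.878×10^-5 mol/kg
α₀ = 1/(1 + K1/[H⁺] + K1K2/[H⁺]²) = 1/(1 + 10^+1.73 + 10^+0.43) = 0.01742
DIC = [CO2*]/α₀ = 1.878×10^-5 / 0.01742 = 1.08 mmol/kg

DIC = 1.08 mmol/kg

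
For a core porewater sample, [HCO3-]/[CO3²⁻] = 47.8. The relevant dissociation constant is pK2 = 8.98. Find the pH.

From K2 = [H⁺][CO3²⁻]/[HCO3-]:  pH = pK2 − log₁₀([HCO3-]/[CO3²⁻])
log₁₀(47.8) = +1.679
pH = 8.98 − (+1.679) = 7.30

pH = 7.30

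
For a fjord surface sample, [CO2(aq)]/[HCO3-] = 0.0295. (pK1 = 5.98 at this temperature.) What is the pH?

From K1 = [H⁺][HCO3-]/[CO2(aq)]:  pH = pK1 − log₁₀([CO2(aq)]/[HCO3-])
log₁₀(0.0295) = -1.530
pH = 5.98 − (-1.530) = 7.51

pH = 7.51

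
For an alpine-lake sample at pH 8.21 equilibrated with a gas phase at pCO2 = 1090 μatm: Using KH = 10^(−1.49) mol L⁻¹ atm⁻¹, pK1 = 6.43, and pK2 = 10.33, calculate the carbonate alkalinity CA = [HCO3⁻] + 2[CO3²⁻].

[CO2*] = KH · pCO2 = 10^(−1.49) × 1090×10^-6 = 3.527×10^-5 mol/L
α₀ = 1/(1 + K1/[H⁺] + K1K2/[H⁺]²) = 1/(1 + 10^+1.78 + 10^-0.34) = 0.01620
DIC = [CO2*]/α₀ = 3.527×10^-5 / 0.01620 = 2.177 mmol/L
CA = (α₁ + 2α₂)·DIC = (0.9764 + 2×0.007407) × 2.177 = 2.16 mmol/L

CA = 2.16 mmol/L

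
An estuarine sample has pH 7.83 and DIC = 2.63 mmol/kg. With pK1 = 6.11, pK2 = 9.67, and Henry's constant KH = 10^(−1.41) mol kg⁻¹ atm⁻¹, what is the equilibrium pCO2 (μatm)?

α₀ = 1 / (1 + K1/[H⁺] + K1K2/[H⁺]²) = 1 / (1 + 10^+1.72 + 10^-0.12)
   = 1 / (1 + 52.481 + 0.75858) = 1/54.239 = 0.01844
[CO2*] = α₀ × DIC = 0.01844 × 2.63 = 0.04849 mmol/kg
pCO2 = [CO2*]/KH = 4.849×10^-5 / 3.890×10^-2 = 1250 μatm

pCO2 = 1250 μatm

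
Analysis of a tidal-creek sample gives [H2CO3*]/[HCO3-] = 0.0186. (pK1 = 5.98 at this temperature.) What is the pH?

From K1 = [H⁺][HCO3-]/[H2CO3*]:  pH = pK1 − log₁₀([H2CO3*]/[HCO3-])
log₁₀(0.0186) = -1.730
pH = 5.98 − (-1.730) = 7.71

pH = 7.71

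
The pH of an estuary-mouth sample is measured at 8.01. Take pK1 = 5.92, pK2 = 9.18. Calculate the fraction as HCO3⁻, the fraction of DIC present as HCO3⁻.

α₁ = 0.930

α₁ = 1 / (1 + [H⁺]/K1 + K2/[H⁺]) = 1 / (1 + 10^-2.09 + 10^-1.17)
   = 1 / (1 + 0.0081283 + 0.067608) = 1/1.0757 = 0.9296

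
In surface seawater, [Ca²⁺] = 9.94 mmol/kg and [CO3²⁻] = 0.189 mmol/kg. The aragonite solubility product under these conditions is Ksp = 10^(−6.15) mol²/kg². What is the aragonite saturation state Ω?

Ksp = 10^(−6.15) = 7.079×10^-7
Ω = [Ca²⁺][CO3²⁻]/Ksp = (9.94×10^-3)(0.189×10^-3) / 7.079×10^-7 = 2.65

Ω = 2.65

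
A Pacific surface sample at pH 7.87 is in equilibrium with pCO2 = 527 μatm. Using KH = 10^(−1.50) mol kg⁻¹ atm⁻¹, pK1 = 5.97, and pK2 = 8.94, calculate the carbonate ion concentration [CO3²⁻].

[CO2*] = KH · pCO2 = 10^(−1.50) × 527×10^-6 = 1.667×10^-5 mol/kg
α₀ = 1/(1 + K1/[H⁺] + K1K2/[H⁺]²) = 1/(1 + 10^+1.90 + 10^+0.83) = 0.01147
DIC = [CO2*]/α₀ = 1.667×10^-5 / 0.01147 = 1.453 mmol/kg
[CO3²⁻] = α₂·DIC; α₂ = 0.07754, so [CO3²⁻] = 0.07754 × 1.453 = 0.113 mmol/kg

[CO3²⁻] = 0.113 mmol/kg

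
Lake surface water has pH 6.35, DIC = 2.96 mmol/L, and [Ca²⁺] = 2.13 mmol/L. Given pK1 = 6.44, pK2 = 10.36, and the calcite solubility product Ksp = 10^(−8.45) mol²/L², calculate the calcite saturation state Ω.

Ω = 0.0779

α₂ = 1 / (1 + [H⁺]/K2 + [H⁺]²/(K1K2)) = 1 / (1 + 10^+4.01 + 10^+4.10)
   = 1 / (1 + 1.0233×10^4 + 1.2589×10^4) = 1/2.2823×10^4 = 4.382×10^-5
[CO3²⁻] = α₂ × DIC = 4.382×10^-5 × 2.96 = 0.0001297 mmol/L = 0.1297 μmol/L
Ksp = 10^(−8.45) = 3.548×10^-9
Ω = [Ca²⁺][CO3²⁻]/Ksp = (2.13×10^-3)(1.297×10^-7) / 3.548×10^-9 = 0.0779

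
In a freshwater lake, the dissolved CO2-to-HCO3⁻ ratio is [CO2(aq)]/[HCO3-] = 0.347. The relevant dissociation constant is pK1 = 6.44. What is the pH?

From K1 = [H⁺][HCO3-]/[CO2(aq)]:  pH = pK1 − log₁₀([CO2(aq)]/[HCO3-])
log₁₀(0.347) = -0.460
pH = 6.44 − (-0.460) = 6.90

pH = 6.90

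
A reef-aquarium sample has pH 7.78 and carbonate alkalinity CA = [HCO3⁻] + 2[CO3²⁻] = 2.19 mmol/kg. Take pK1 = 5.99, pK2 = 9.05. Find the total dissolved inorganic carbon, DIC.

DIC = 2.12 mmol/kg

CA = [HCO3⁻] + 2[CO3²⁻] = (α₁ + 2α₂)·DIC
At pH 7.78: [H⁺]/K1 = 10^-1.79 = 0.016218, K2/[H⁺] = 10^-1.27 = 0.053703
α₁ = 1/(1 + 0.016218 + 0.053703) = 1/1.0699 = 0.9346; α₂ = α₁·K2/[H⁺] = 0.05019
α₁ + 2α₂ = 1.0350
DIC = CA / (α₁ + 2α₂) = 2.19 / 1.0350 = 2.12 mmol/kg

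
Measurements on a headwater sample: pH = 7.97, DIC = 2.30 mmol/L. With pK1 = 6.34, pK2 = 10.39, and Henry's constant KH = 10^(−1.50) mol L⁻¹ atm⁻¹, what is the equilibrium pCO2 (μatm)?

pCO2 = 1660 μatm

α₀ = 1 / (1 + K1/[H⁺] + K1K2/[H⁺]²) = 1 / (1 + 10^+1.63 + 10^-0.79)
   = 1 / (1 + 42.658 + 0.16218) = 1/43.820 = 0.02282
[CO2*] = α₀ × DIC = 0.02282 × 2.30 = 0.05249 mmol/L
pCO2 = [CO2*]/KH = 5.249×10^-5 / 3.162×10^-2 = 1660 μatm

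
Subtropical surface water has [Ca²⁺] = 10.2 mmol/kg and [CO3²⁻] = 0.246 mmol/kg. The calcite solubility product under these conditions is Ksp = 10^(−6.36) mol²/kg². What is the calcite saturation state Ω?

Ω = 5.75

Ksp = 10^(−6.36) = 4.365×10^-7
Ω = [Ca²⁺][CO3²⁻]/Ksp = (10.2×10^-3)(0.246×10^-3) / 4.365×10^-7 = 5.75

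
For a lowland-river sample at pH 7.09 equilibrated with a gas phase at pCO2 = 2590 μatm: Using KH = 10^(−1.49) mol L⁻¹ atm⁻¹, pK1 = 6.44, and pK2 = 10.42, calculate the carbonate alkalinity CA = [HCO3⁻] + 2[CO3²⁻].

CA = 0.375 mmol/L

[CO2*] = KH · pCO2 = 10^(−1.49) × 2590×10^-6 = 8.381×10^-5 mol/L
α₀ = 1/(1 + K1/[H⁺] + K1K2/[H⁺]²) = 1/(1 + 10^+0.65 + 10^-2.68) = 0.1829
DIC = [CO2*]/α₀ = 8.381×10^-5 / 0.1829 = 0.4584 mmol/L
CA = (α₁ + 2α₂)·DIC = (0.8168 + 2×0.0003820) × 0.4584 = 0.375 mmol/L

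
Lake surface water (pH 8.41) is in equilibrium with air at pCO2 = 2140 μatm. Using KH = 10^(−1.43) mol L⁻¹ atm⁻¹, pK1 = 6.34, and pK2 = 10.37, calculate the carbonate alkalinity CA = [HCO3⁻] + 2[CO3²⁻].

[CO2*] = KH · pCO2 = 10^(−1.43) × 2140×10^-6 = 7.951×10^-5 mol/L
α₀ = 1/(1 + K1/[H⁺] + K1K2/[H⁺]²) = 1/(1 + 10^+2.07 + 10^+0.11) = 0.008349
DIC = [CO2*]/α₀ = 7.951×10^-5 / 0.008349 = 9.523 mmol/L
CA = (α₁ + 2α₂)·DIC = (0.9809 + 2×0.01076) × 9.523 = 9.55 mmol/L

CA = 9.55 mmol/L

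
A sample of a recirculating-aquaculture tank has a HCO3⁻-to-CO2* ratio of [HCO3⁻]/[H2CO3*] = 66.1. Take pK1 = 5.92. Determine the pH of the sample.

pH = 7.74

From K1 = [H⁺][HCO3⁻]/[H2CO3*]:  pH = pK1 + log₁₀([HCO3⁻]/[H2CO3*])
log₁₀(66.1) = +1.820
pH = 5.92 + (+1.820) = 7.74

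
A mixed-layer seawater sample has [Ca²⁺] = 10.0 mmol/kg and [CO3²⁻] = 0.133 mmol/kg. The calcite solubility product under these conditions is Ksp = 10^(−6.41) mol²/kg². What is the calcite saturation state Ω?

Ω = 3.42

Ksp = 10^(−6.41) = 3.890×10^-7
Ω = [Ca²⁺][CO3²⁻]/Ksp = (10.0×10^-3)(0.133×10^-3) / 3.890×10^-7 = 3.42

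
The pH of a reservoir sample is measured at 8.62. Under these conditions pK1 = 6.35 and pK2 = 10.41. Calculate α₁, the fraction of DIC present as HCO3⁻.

α₁ = 0.979

α₁ = 1 / (1 + [H⁺]/K1 + K2/[H⁺]) = 1 / (1 + 10^-2.27 + 10^-1.79)
   = 1 / (1 + 0.0053703 + 0.016218) = 1/1.0216 = 0.9789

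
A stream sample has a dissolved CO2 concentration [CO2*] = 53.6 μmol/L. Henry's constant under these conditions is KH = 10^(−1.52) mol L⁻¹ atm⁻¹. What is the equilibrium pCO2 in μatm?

KH = 10^(−1.52) = 3.020×10^-2 mol L⁻¹ atm⁻¹
pCO2 = [CO2*]/KH = 53.6×10^-6 / 3.020×10^-2 = 1.77×10^-3 atm = 1770 μatm

pCO2 = 1770 μatm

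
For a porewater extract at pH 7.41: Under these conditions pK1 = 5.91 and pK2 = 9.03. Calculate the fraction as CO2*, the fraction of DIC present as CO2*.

α₀ = 0.0300

α₀ = 1 / (1 + K1/[H⁺] + K1K2/[H⁺]²) = 1 / (1 + 10^+1.50 + 10^-0.12)
   = 1 / (1 + 31.623 + 0.75858) = 1/33.381 = 0.02996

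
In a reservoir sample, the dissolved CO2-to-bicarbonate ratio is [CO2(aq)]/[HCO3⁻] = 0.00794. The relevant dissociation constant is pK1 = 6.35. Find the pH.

From K1 = [H⁺][HCO3⁻]/[CO2(aq)]:  pH = pK1 − log₁₀([CO2(aq)]/[HCO3⁻])
log₁₀(0.00794) = -2.100
pH = 6.35 − (-2.100) = 8.45

pH = 8.45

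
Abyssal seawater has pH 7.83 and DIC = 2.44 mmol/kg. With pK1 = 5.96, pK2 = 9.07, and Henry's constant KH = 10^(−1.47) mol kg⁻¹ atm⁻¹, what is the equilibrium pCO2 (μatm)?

pCO2 = 907 μatm

α₀ = 1 / (1 + K1/[H⁺] + K1K2/[H⁺]²) = 1 / (1 + 10^+1.87 + 10^+0.63)
   = 1 / (1 + 74.131 + 4.2658) = 1/79.397 = 0.01259
[CO2*] = α₀ × DIC = 0.01259 × 2.44 = 0.03073 mmol/kg
pCO2 = [CO2*]/KH = 3.073×10^-5 / 3.388×10^-2 = 907 μatm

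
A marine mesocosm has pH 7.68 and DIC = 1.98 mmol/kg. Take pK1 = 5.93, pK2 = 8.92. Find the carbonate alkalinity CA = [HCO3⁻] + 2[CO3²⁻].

CA = [HCO3⁻] + 2[CO3²⁻] = (α₁ + 2α₂)·DIC
At pH 7.68: [H⁺]/K1 = 10^-1.75 = 0.017783, K2/[H⁺] = 10^-1.24 = 0.057544
α₁ = 1/(1 + 0.017783 + 0.057544) = 1/1.0753 = 0.9299; α₂ = α₁·K2/[H⁺] = 0.05351
α₁ + 2α₂ = 1.0370
CA = 1.0370 × 1.98 = 2.05 mmol/kg

CA = 2.05 mmol/kg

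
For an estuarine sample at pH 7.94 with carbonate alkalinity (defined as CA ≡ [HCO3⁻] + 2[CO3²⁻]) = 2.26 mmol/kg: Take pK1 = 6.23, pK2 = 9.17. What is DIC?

DIC = 2.18 mmol/kg

CA = [HCO3⁻] + 2[CO3²⁻] = (α₁ + 2α₂)·DIC
At pH 7.94: [H⁺]/K1 = 10^-1.71 = 0.019498, K2/[H⁺] = 10^-1.23 = 0.058884
α₁ = 1/(1 + 0.019498 + 0.058884) = 1/1.0784 = 0.9273; α₂ = α₁·K2/[H⁺] = 0.05460
α₁ + 2α₂ = 1.0365
DIC = CA / (α₁ + 2α₂) = 2.26 / 1.0365 = 2.18 mmol/kg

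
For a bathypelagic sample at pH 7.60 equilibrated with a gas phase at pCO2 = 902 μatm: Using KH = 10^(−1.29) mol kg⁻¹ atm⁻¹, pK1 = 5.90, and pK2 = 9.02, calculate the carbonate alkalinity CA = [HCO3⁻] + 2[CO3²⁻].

CA = 2.49 mmol/kg

[CO2*] = KH · pCO2 = 10^(−1.29) × 902×10^-6 = 4.626×10^-5 mol/kg
α₀ = 1/(1 + K1/[H⁺] + K1K2/[H⁺]²) = 1/(1 + 10^+1.70 + 10^+0.28) = 0.01886
DIC = [CO2*]/α₀ = 4.626×10^-5 / 0.01886 = 2.453 mmol/kg
CA = (α₁ + 2α₂)·DIC = (0.9452 + 2×0.03594) × 2.453 = 2.49 mmol/kg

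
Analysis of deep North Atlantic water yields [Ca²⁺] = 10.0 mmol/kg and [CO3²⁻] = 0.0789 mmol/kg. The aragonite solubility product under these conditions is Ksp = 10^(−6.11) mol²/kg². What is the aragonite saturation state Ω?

Ω = 1.02

Ksp = 10^(−6.11) = 7.762×10^-7
Ω = [Ca²⁺][CO3²⁻]/Ksp = (10.0×10^-3)(0.0789×10^-3) / 7.762×10^-7 = 1.02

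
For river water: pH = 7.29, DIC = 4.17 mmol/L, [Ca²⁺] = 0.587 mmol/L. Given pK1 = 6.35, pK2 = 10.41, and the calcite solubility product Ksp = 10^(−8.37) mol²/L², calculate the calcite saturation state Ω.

α₂ = 1 / (1 + [H⁺]/K2 + [H⁺]²/(K1K2)) = 1 / (1 + 10^+3.12 + 10^+2.18)
   = 1 / (1 + 1318.3 + 151.36) = 1/1470.6 = 0.0006800
[CO3²⁻] = α₂ × DIC = 0.0006800 × 4.17 = 0.002836 mmol/L = 2.836 μmol/L
Ksp = 10^(−8.37) = 4.266×10^-9
Ω = [Ca²⁺][CO3²⁻]/Ksp = (0.587×10^-3)(2.836×10^-6) / 4.266×10^-9 = 0.390

Ω = 0.390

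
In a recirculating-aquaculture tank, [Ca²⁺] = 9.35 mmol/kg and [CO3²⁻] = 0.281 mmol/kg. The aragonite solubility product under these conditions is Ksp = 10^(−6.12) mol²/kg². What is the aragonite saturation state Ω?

Ksp = 10^(−6.12) = 7.586×10^-7
Ω = [Ca²⁺][CO3²⁻]/Ksp = (9.35×10^-3)(0.281×10^-3) / 7.586×10^-7 = 3.46

Ω = 3.46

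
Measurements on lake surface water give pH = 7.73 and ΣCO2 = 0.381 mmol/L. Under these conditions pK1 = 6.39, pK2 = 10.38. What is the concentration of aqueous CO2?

α₀ = 1 / (1 + K1/[H⁺] + K1K2/[H⁺]²) = 1 / (1 + 10^+1.34 + 10^-1.31)
   = 1 / (1 + 21.878 + 0.048978) = 1/22.927 = 0.04362
[CO2*] = α₀ × DIC = 0.04362 × 0.381 = 0.0166 mmol/L = 16.6 μmol/L

[CO2*] = 16.6 μmol/L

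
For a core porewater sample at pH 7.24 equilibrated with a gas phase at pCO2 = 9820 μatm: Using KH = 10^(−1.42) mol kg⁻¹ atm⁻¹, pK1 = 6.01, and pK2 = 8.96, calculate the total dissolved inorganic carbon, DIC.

[CO2*] = KH · pCO2 = 10^(−1.42) × 9820×10^-6 = 3.733×10^-4 mol/kg
α₀ = 1/(1 + K1/[H⁺] + K1K2/[H⁺]²) = 1/(1 + 10^+1.23 + 10^-0.49) = 0.05463
DIC = [CO2*]/α₀ = 3.733×10^-4 / 0.05463 = 6.83 mmol/kg

DIC = 6.83 mmol/kg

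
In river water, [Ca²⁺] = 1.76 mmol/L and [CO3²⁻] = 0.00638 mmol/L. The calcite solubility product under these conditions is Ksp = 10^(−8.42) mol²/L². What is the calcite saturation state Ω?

Ksp = 10^(−8.42) = 3.802×10^-9
Ω = [Ca²⁺][CO3²⁻]/Ksp = (1.76×10^-3)(0.00638×10^-3) / 3.802×10^-9 = 2.95

Ω = 2.95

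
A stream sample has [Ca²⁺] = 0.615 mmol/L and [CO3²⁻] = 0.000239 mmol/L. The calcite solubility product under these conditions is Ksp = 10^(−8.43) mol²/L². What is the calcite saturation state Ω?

Ksp = 10^(−8.43) = 3.715×10^-9
Ω = [Ca²⁺][CO3²⁻]/Ksp = (0.615×10^-3)(0.000239×10^-3) / 3.715×10^-9 = 0.0396

Ω = 0.0396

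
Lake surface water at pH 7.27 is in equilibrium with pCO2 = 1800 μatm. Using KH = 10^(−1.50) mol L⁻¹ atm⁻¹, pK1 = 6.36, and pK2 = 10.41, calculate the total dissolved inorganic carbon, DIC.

[CO2*] = KH · pCO2 = 10^(−1.50) × 1800×10^-6 = 5.692×10^-5 mol/L
α₀ = 1/(1 + K1/[H⁺] + K1K2/[H⁺]²) = 1/(1 + 10^+0.91 + 10^-2.23) = 0.1095
DIC = [CO2*]/α₀ = 5.692×10^-5 / 0.1095 = 0.520 mmol/L

DIC = 0.520 mmol/L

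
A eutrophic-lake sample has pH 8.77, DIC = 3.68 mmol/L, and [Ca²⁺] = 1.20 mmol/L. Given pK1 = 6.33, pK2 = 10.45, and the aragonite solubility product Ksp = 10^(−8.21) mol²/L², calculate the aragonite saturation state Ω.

α₂ = 1 / (1 + [H⁺]/K2 + [H⁺]²/(K1K2)) = 1 / (1 + 10^+1.68 + 10^-0.76)
   = 1 / (1 + 47.863 + 0.17378) = 1/49.037 = 0.02039
[CO3²⁻] = α₂ × DIC = 0.02039 × 3.68 = 0.07505 mmol/L
Ksp = 10^(−8.21) = 6.166×10^-9
Ω = [Ca²⁺][CO3²⁻]/Ksp = (1.20×10^-3)(7.505×10^-5) / 6.166×10^-9 = 14.6

Ω = 14.6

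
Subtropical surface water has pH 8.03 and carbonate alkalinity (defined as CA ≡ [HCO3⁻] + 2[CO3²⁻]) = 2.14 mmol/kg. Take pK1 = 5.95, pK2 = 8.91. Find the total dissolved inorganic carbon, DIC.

DIC = 1.93 mmol/kg

CA = [HCO3⁻] + 2[CO3²⁻] = (α₁ + 2α₂)·DIC
At pH 8.03: [H⁺]/K1 = 10^-2.08 = 0.0083176, K2/[H⁺] = 10^-0.88 = 0.13183
α₁ = 1/(1 + 0.0083176 + 0.13183) = 1/1.1401 = 0.8771; α₂ = α₁·K2/[H⁺] = 0.1156
α₁ + 2α₂ = 1.1083
DIC = CA / (α₁ + 2α₂) = 2.14 / 1.1083 = 1.93 mmol/kg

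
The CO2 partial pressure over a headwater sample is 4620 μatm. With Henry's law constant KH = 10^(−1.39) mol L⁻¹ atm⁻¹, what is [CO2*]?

[CO2*] = 188 μmol/L

KH = 10^(−1.39) = 4.074×10^-2 mol L⁻¹ atm⁻¹
[CO2*] = KH · pCO2 = 4.074×10^-2 × 4620×10^-6 atm = 1.88×10^-4 mol/L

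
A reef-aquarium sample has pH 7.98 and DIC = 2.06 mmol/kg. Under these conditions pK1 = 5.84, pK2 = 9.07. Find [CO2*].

[CO2*] = 13.7 μmol/kg

α₀ = 1 / (1 + K1/[H⁺] + K1K2/[H⁺]²) = 1 / (1 + 10^+2.14 + 10^+1.05)
   = 1 / (1 + 138.04 + 11.220) = 1/150.26 = 0.006655
[CO2*] = α₀ × DIC = 0.006655 × 2.06 = 0.0137 mmol/kg = 13.7 μmol/kg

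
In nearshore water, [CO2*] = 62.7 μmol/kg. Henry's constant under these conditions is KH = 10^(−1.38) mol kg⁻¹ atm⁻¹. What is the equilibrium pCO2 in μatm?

KH = 10^(−1.38) = 4.169×10^-2 mol kg⁻¹ atm⁻¹
pCO2 = [CO2*]/KH = 62.7×10^-6 / 4.169×10^-2 = 1.50×10^-3 atm = 1500 μatm

pCO2 = 1500 μatm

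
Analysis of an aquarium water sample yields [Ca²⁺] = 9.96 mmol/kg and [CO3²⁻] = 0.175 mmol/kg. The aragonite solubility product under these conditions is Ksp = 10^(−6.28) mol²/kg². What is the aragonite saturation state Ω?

Ω = 3.32

Ksp = 10^(−6.28) = 5.248×10^-7
Ω = [Ca²⁺][CO3²⁻]/Ksp = (9.96×10^-3)(0.175×10^-3) / 5.248×10^-7 = 3.32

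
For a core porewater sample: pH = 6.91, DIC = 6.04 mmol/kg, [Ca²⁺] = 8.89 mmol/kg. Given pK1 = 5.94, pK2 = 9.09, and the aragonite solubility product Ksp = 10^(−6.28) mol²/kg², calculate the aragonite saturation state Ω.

Ω = 0.607

α₂ = 1 / (1 + [H⁺]/K2 + [H⁺]²/(K1K2)) = 1 / (1 + 10^+2.18 + 10^+1.21)
   = 1 / (1 + 151.36 + 16.218) = 1/168.57 = 0.005932
[CO3²⁻] = α₂ × DIC = 0.005932 × 6.04 = 0.03583 mmol/kg
Ksp = 10^(−6.28) = 5.248×10^-7
Ω = [Ca²⁺][CO3²⁻]/Ksp = (8.89×10^-3)(3.583×10^-5) / 5.248×10^-7 = 0.607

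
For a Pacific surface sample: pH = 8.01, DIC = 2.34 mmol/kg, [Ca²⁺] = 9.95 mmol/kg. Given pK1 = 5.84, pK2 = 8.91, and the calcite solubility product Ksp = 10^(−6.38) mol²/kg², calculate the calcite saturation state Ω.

Ω = 6.21

α₂ = 1 / (1 + [H⁺]/K2 + [H⁺]²/(K1K2)) = 1 / (1 + 10^+0.90 + 10^-1.27)
   = 1 / (1 + 7.9433 + 0.053703) = 1/8.9970 = 0.1111
[CO3²⁻] = α₂ × DIC = 0.1111 × 2.34 = 0.2601 mmol/kg
Ksp = 10^(−6.38) = 4.169×10^-7
Ω = [Ca²⁺][CO3²⁻]/Ksp = (9.95×10^-3)(2.601×10^-4) / 4.169×10^-7 = 6.21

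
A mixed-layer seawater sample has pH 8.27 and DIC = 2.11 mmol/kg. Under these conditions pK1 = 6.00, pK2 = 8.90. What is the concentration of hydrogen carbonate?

α₁ = 1 / (1 + [H⁺]/K1 + K2/[H⁺]) = 1 / (1 + 10^-2.27 + 10^-0.63)
   = 1 / (1 + 0.0053703 + 0.23442) = 1/1.2398 = 0.8066
[HCO3⁻] = α₁ × DIC = 0.8066 × 2.11 = 1.70 mmol/kg

[HCO3⁻] = 1.70 mmol/kg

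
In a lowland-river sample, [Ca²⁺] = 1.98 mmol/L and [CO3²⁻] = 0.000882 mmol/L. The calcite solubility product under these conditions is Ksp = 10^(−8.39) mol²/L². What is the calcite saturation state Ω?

Ksp = 10^(−8.39) = 4.074×10^-9
Ω = [Ca²⁺][CO3²⁻]/Ksp = (1.98×10^-3)(0.000882×10^-3) / 4.074×10^-9 = 0.429

Ω = 0.429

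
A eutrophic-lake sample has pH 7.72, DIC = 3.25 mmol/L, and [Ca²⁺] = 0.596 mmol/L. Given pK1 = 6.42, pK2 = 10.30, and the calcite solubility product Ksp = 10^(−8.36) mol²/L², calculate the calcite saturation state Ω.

α₂ = 1 / (1 + [H⁺]/K2 + [H⁺]²/(K1K2)) = 1 / (1 + 10^+2.58 + 10^+1.28)
   = 1 / (1 + 380.19 + 19.055) = 1/400.24 = 0.002498
[CO3²⁻] = α₂ × DIC = 0.002498 × 3.25 = 0.008120 mmol/L = 8.120 μmol/L
Ksp = 10^(−8.36) = 4.365×10^-9
Ω = [Ca²⁺][CO3²⁻]/Ksp = (0.596×10^-3)(8.120×10^-6) / 4.365×10^-9 = 1.11

Ω = 1.11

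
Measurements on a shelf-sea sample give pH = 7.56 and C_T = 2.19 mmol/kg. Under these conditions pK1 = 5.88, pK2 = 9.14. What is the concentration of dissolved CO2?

[CO2*] = 0.0437 mmol/kg

α₀ = 1 / (1 + K1/[H⁺] + K1K2/[H⁺]²) = 1 / (1 + 10^+1.68 + 10^+0.10)
   = 1 / (1 + 47.863 + 1.2589) = 1/50.122 = 0.01995
[CO2*] = α₀ × DIC = 0.01995 × 2.19 = 0.0437 mmol/kg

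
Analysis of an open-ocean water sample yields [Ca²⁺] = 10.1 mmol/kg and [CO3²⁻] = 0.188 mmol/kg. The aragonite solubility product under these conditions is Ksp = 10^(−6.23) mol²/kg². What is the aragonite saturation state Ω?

Ω = 3.22

Ksp = 10^(−6.23) = 5.888×10^-7
Ω = [Ca²⁺][CO3²⁻]/Ksp = (10.1×10^-3)(0.188×10^-3) / 5.888×10^-7 = 3.22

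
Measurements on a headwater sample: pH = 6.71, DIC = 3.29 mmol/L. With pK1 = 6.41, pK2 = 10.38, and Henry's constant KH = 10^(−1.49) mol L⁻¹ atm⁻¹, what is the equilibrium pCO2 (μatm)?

pCO2 = 3.39×10^4 μatm

α₀ = 1 / (1 + K1/[H⁺] + K1K2/[H⁺]²) = 1 / (1 + 10^+0.30 + 10^-3.37)
   = 1 / (1 + 1.9953 + 0.00042658) = 1/2.9957 = 0.3338
[CO2*] = α₀ × DIC = 0.3338 × 3.29 = 1.098 mmol/L
pCO2 = [CO2*]/KH = 1.098×10^-3 / 3.236×10^-2 = 3.39×10^4 μatm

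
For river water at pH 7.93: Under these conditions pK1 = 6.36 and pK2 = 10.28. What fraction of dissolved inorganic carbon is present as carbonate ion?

α₂ = 1 / (1 + [H⁺]/K2 + [H⁺]²/(K1K2)) = 1 / (1 + 10^+2.35 + 10^+0.78)
   = 1 / (1 + 223.87 + 6.0256) = 1/230.90 = 0.004331

α₂ = 0.00433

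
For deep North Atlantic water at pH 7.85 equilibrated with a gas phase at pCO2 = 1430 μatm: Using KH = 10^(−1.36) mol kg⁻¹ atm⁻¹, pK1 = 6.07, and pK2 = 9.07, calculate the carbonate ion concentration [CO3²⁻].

[CO3²⁻] = 0.227 mmol/kg

[CO2*] = KH · pCO2 = 10^(−1.36) × 1430×10^-6 = 6.242×10^-5 mol/kg
α₀ = 1/(1 + K1/[H⁺] + K1K2/[H⁺]²) = 1/(1 + 10^+1.78 + 10^+0.56) = 0.01541
DIC = [CO2*]/α₀ = 6.242×10^-5 / 0.01541 = 4.050 mmol/kg
[CO3²⁻] = α₂·DIC; α₂ = 0.05596, so [CO3²⁻] = 0.05596 × 4.050 = 0.227 mmol/kg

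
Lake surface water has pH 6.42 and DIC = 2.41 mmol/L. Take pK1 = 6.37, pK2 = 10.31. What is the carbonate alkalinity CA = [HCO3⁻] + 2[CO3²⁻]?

CA = 1.27 mmol/L

CA = [HCO3⁻] + 2[CO3²⁻] = (α₁ + 2α₂)·DIC
At pH 6.42: [H⁺]/K1 = 10^-0.05 = 0.89125, K2/[H⁺] = 10^-3.89 = 0.00012882
α₁ = 1/(1 + 0.89125 + 0.00012882) = 1/1.8914 = 0.5287; α₂ = α₁·K2/[H⁺] = 6.811×10^-5
α₁ + 2α₂ = 0.5289
CA = 0.5289 × 2.41 = 1.27 mmol/L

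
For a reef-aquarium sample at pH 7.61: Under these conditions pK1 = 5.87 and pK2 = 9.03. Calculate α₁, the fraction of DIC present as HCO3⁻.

α₁ = 0.947

α₁ = 1 / (1 + [H⁺]/K1 + K2/[H⁺]) = 1 / (1 + 10^-1.74 + 10^-1.42)
   = 1 / (1 + 0.018197 + 0.038019) = 1/1.0562 = 0.9468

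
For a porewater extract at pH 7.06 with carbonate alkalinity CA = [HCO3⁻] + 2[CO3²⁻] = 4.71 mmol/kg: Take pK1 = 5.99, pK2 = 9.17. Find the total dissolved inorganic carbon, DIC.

CA = [HCO3⁻] + 2[CO3²⁻] = (α₁ + 2α₂)·DIC
At pH 7.06: [H⁺]/K1 = 10^-1.07 = 0.085114, K2/[H⁺] = 10^-2.11 = 0.0077625
α₁ = 1/(1 + 0.085114 + 0.0077625) = 1/1.0929 = 0.9150; α₂ = α₁·K2/[H⁺] = 0.007103
α₁ + 2α₂ = 0.9292
DIC = CA / (α₁ + 2α₂) = 4.71 / 0.9292 = 5.07 mmol/kg

DIC = 5.07 mmol/kg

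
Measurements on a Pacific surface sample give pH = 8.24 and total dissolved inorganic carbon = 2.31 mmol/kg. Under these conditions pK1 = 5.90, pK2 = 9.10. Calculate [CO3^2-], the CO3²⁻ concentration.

[CO3²⁻] = 0.279 mmol/kg

α₂ = 1 / (1 + [H⁺]/K2 + [H⁺]²/(K1K2)) = 1 / (1 + 10^+0.86 + 10^-1.48)
   = 1 / (1 + 7.2444 + 0.033113) = 1/8.2775 = 0.1208
[CO3²⁻] = α₂ × DIC = 0.1208 × 2.31 = 0.279 mmol/kg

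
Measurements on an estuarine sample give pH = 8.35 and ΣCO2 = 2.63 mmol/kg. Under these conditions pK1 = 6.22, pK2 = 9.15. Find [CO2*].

α₀ = 1 / (1 + K1/[H⁺] + K1K2/[H⁺]²) = 1 / (1 + 10^+2.13 + 10^+1.33)
   = 1 / (1 + 134.90 + 21.380) = 1/157.28 = 0.006358
[CO2*] = α₀ × DIC = 0.006358 × 2.63 = 0.0167 mmol/kg = 16.7 μmol/kg

[CO2*] = 16.7 μmol/kg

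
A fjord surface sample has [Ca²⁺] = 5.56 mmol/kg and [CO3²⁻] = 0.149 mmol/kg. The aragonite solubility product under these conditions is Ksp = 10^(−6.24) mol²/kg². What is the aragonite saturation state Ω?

Ksp = 10^(−6.24) = 5.754×10^-7
Ω = [Ca²⁺][CO3²⁻]/Ksp = (5.56×10^-3)(0.149×10^-3) / 5.754×10^-7 = 1.44

Ω = 1.44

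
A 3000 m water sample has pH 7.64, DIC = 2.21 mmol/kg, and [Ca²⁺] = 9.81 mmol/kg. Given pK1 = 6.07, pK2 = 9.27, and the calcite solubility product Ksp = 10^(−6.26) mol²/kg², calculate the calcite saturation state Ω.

α₂ = 1 / (1 + [H⁺]/K2 + [H⁺]²/(K1K2)) = 1 / (1 + 10^+1.63 + 10^+0.06)
   = 1 / (1 + 42.658 + 1.1482) = 1/44.806 = 0.02232
[CO3²⁻] = α₂ × DIC = 0.02232 × 2.21 = 0.04932 mmol/kg
Ksp = 10^(−6.26) = 5.495×10^-7
Ω = [Ca²⁺][CO3²⁻]/Ksp = (9.81×10^-3)(4.932×10^-5) / 5.495×10^-7 = 0.880

Ω = 0.880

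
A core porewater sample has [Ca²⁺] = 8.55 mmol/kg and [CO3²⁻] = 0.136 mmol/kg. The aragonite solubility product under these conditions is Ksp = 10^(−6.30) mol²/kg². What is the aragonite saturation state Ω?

Ksp = 10^(−6.30) = 5.012×10^-7
Ω = [Ca²⁺][CO3²⁻]/Ksp = (8.55×10^-3)(0.136×10^-3) / 5.012×10^-7 = 2.32

Ω = 2.32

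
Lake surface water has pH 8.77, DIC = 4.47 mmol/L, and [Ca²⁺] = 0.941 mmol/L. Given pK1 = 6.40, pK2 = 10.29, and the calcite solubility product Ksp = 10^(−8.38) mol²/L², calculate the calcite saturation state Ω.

α₂ = 1 / (1 + [H⁺]/K2 + [H⁺]²/(K1K2)) = 1 / (1 + 10^+1.52 + 10^-0.85)
   = 1 / (1 + 33.113 + 0.14125) = 1/34.254 = 0.02919
[CO3²⁻] = α₂ × DIC = 0.02919 × 4.47 = 0.1305 mmol/L
Ksp = 10^(−8.38) = 4.169×10^-9
Ω = [Ca²⁺][CO3²⁻]/Ksp = (0.941×10^-3)(1.305×10^-4) / 4.169×10^-9 = 29.5

Ω = 29.5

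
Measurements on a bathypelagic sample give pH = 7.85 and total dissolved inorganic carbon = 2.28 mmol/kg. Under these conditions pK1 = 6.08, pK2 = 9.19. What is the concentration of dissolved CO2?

[CO2*] = 0.0364 mmol/kg

α₀ = 1 / (1 + K1/[H⁺] + K1K2/[H⁺]²) = 1 / (1 + 10^+1.77 + 10^+0.43)
   = 1 / (1 + 58.884 + 2.6915) = 1/62.576 = 0.01598
[CO2*] = α₀ × DIC = 0.01598 × 2.28 = 0.0364 mmol/kg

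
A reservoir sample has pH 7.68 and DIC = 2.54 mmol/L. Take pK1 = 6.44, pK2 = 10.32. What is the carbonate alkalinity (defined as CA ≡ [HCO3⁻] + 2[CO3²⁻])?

CA = [HCO3⁻] + 2[CO3²⁻] = (α₁ + 2α₂)·DIC
At pH 7.68: [H⁺]/K1 = 10^-1.24 = 0.057544, K2/[H⁺] = 10^-2.64 = 0.0022909
α₁ = 1/(1 + 0.057544 + 0.0022909) = 1/1.0598 = 0.9435; α₂ = α₁·K2/[H⁺] = 0.002162
α₁ + 2α₂ = 0.9479
CA = 0.9479 × 2.54 = 2.41 mmol/L

CA = 2.41 mmol/L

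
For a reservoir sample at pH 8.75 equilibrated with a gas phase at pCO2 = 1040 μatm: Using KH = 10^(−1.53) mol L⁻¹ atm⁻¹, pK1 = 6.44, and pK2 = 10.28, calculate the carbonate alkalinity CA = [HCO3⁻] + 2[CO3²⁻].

CA = 6.64 mmol/L

[CO2*] = KH · pCO2 = 10^(−1.53) × 1040×10^-6 = 3.069×10^-5 mol/L
α₀ = 1/(1 + K1/[H⁺] + K1K2/[H⁺]²) = 1/(1 + 10^+2.31 + 10^+0.78) = 0.004735
DIC = [CO2*]/α₀ = 3.069×10^-5 / 0.004735 = 6.482 mmol/L
CA = (α₁ + 2α₂)·DIC = (0.9667 + 2×0.02853) × 6.482 = 6.64 mmol/L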